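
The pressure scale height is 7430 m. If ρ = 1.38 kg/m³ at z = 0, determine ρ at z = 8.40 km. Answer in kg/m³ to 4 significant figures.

ρ ≈ 0.4455 kg/m³

In an isothermal atmosphere, density decays like pressure: ρ = ρ₀ exp(−z/H).
z/H = 8400.0/7430.0 = 1.1306; exp(−1.1306) = 0.32284.
ρ = 1.38 × 0.32284 = 0.44552 kg/m³.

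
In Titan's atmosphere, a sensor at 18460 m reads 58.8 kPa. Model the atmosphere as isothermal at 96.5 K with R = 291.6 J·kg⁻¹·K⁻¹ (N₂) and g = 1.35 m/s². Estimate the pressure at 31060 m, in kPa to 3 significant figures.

Scale height: H = RT/g = 291.6 × 96.5 / 1.35 = 20844 m.
Between two levels, P₂ = P₁ exp(−Δz/H) with Δz = z₂ − z₁.
Δz = 31060 − 18460 = 12600 m; Δz/H = 12600/20844 = 0.60449.
P₂ = 58.8 × exp(−0.60449) = 58.8 × 0.54635 = 32.125 kPa.

P ≈ 32.1 kPa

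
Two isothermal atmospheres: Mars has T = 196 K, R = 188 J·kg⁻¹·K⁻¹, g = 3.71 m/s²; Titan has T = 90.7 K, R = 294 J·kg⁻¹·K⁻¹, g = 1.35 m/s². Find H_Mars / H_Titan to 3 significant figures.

H = RT/g for each body.
H_Mars = 188 × 196 / 3.71 = 9932.1 m.
H_Titan = 294 × 90.7 / 1.35 = 19752 m.
H_Mars/H_Titan = 9932.1/19752 = 0.50284.

H_Mars/H_Titan ≈ 0.503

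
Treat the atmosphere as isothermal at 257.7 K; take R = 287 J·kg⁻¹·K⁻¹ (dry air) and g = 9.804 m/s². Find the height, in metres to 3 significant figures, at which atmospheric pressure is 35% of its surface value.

Scale height: H = RT/g = 287 × 257.7 / 9.804 = 7543.8 m.
Set P/P₀ = exp(−z/H) = 0.35, so z = −H ln(0.35).
−ln(0.35) = 1.0498; z = 7543.8 × 1.0498 = 7919.5 m.

z ≈ 7920 m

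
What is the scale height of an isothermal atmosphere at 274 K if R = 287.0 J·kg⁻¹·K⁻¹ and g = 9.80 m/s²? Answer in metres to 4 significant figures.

The scale height of an isothermal atmosphere is H = RT/g.
H = 287.0 × 274 / 9.80 = 78638/9.80 = 8024.3 m.

H ≈ 8024 m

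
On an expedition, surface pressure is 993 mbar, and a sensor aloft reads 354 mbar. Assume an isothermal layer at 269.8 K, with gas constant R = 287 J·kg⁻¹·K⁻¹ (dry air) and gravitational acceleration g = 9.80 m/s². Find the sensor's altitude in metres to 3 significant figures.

z ≈ 8150 m

Scale height: H = RT/g = 287 × 269.8 / 9.80 = 7901.3 m.
Invert the barometric formula: z = H ln(P₀/P).
P₀/P = 993/354 = 2.8051; ln(2.8051) = 1.0314.
z = 7901.3 × 1.0314 = 8149.4 m.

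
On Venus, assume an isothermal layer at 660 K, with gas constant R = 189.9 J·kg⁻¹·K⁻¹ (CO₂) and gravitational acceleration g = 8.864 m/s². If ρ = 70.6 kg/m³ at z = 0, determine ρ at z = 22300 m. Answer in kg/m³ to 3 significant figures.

Scale height: H = RT/g = 189.9 × 660 / 8.864 = 14140 m.
In an isothermal atmosphere, density decays like pressure: ρ = ρ₀ exp(−z/H).
z/H = 22300/14140 = 1.5771; exp(−1.5771) = 0.20657.
ρ = 70.6 × 0.20657 = 14.584 kg/m³.

ρ ≈ 14.6 kg/m³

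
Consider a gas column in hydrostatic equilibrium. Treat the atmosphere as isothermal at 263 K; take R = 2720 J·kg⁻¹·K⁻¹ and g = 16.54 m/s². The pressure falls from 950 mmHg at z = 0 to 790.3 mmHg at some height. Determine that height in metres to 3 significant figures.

Scale height: H = RT/g = 2720 × 263 / 16.54 = 43250 m.
Invert the barometric formula: z = H ln(P₀/P).
P₀/P = 950/790.3 = 1.2021; ln(1.2021) = 0.18407.
z = 43250 × 0.18407 = 7961.0 m.

z ≈ 7960 m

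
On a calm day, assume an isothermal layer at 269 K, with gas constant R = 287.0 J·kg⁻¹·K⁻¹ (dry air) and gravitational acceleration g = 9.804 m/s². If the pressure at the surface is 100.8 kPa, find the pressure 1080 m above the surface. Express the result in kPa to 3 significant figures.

Scale height: H = RT/g = 287.0 × 269 / 9.804 = 7874.6 m.
Barometric formula: P = P₀ exp(−z/H).
z/H = 1080.0/7874.6 = 0.13715; exp(−0.13715) = 0.87184.
P = 100.8 × 0.87184 = 87.881 kPa.

P ≈ 87.9 kPa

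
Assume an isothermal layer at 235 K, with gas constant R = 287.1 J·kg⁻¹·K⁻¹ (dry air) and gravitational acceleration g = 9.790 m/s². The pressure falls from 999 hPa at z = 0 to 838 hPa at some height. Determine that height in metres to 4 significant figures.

Scale height: H = RT/g = 287.1 × 235 / 9.790 = 6891.6 m.
Invert the barometric formula: z = H ln(P₀/P).
P₀/P = 999/838 = 1.1921; ln(1.1921) = 0.17572.
z = 6891.6 × 0.17572 = 1211.0 m.

z ≈ 1211 m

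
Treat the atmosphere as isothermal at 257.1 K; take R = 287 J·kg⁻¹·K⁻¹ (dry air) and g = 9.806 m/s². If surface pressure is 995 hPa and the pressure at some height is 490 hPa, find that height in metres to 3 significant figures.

z ≈ 5330 m

Scale height: H = RT/g = 287 × 257.1 / 9.806 = 7524.8 m.
Invert the barometric formula: z = H ln(P₀/P).
P₀/P = 995/490 = 2.0306; ln(2.0306) = 0.70833.
z = 7524.8 × 0.70833 = 5330.0 m.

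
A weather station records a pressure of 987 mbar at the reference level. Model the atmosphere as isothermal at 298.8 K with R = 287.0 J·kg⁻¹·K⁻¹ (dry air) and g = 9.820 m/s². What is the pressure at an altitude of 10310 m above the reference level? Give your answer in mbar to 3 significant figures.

P ≈ 303 mbar

Scale height: H = RT/g = 287.0 × 298.8 / 9.820 = 8732.7 m.
Barometric formula: P = P₀ exp(−z/H).
z/H = 10310/8732.7 = 1.1806; exp(−1.1806) = 0.30709.
P = 987 × 0.30709 = 303.10 mbar.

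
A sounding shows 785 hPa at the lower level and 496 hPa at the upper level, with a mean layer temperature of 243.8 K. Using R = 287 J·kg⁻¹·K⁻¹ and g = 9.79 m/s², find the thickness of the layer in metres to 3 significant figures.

Hypsometric equation: Δz = (R T̄/g) ln(P₁/P₂).
R T̄/g = 287 × 243.8 / 9.79 = 7147.2 m.
ln(785/496) = ln(1.5827) = 0.45913.
Δz = 7147.2 × 0.45913 = 3281.5 m.

Δz ≈ 3280 m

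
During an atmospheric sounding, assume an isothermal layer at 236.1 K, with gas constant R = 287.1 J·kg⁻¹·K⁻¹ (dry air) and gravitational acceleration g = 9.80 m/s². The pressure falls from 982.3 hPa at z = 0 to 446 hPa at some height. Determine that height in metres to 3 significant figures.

z ≈ 5460 m

Scale height: H = RT/g = 287.1 × 236.1 / 9.80 = 6916.8 m.
Invert the barometric formula: z = H ln(P₀/P).
P₀/P = 982.3/446 = 2.2025; ln(2.2025) = 0.78959.
z = 6916.8 × 0.78959 = 5461.4 m.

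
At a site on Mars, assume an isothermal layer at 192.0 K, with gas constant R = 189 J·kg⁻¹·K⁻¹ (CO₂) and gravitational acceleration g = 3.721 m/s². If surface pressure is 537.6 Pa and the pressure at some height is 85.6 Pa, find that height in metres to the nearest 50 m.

Scale height: H = RT/g = 189 × 192.0 / 3.721 = 9752.2 m.
Invert the barometric formula: z = H ln(P₀/P).
P₀/P = 537.6/85.6 = 6.2804; ln(6.2804) = 1.8374.
z = 9752.2 × 1.8374 = 17919 m.

z ≈ 17900 m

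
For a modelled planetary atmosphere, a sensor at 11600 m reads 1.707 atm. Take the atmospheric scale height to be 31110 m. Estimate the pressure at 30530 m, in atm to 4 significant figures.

P ≈ 0.9289 atm

Between two levels, P₂ = P₁ exp(−Δz/H) with Δz = z₂ − z₁.
Δz = 30530 − 11600 = 18930 m; Δz/H = 18930/31110 = 0.60849.
P₂ = 1.707 × exp(−0.60849) = 1.707 × 0.54417 = 0.92890 atm.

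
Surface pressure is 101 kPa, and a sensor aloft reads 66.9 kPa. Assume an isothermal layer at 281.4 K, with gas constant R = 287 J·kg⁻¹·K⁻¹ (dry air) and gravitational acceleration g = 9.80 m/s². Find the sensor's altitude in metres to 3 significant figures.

z ≈ 3390 m

Scale height: H = RT/g = 287 × 281.4 / 9.80 = 8241.0 m.
Invert the barometric formula: z = H ln(P₀/P).
P₀/P = 101/66.9 = 1.5097; ln(1.5097) = 0.41191.
z = 8241.0 × 0.41191 = 3394.6 m.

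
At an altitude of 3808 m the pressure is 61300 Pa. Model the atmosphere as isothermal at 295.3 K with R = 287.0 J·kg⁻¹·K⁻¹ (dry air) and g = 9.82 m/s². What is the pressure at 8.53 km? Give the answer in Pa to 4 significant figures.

P ≈ 35470 Pa

Scale height: H = RT/g = 287.0 × 295.3 / 9.82 = 8630.5 m.
Between two levels, P₂ = P₁ exp(−Δz/H) with Δz = z₂ − z₁.
Δz = 8530.0 − 3808.0 = 4722.0 m; Δz/H = 4722.0/8630.5 = 0.54713.
P₂ = 61300 × exp(−0.54713) = 61300 × 0.57861 = 35469 Pa.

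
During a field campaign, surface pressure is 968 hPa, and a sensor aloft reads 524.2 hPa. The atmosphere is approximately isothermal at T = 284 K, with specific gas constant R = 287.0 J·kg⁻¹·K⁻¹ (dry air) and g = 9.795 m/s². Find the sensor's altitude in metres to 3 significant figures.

z ≈ 5100 m

Scale height: H = RT/g = 287.0 × 284 / 9.795 = 8321.4 m.
Invert the barometric formula: z = H ln(P₀/P).
P₀/P = 968/524.2 = 1.8466; ln(1.8466) = 0.61335.
z = 8321.4 × 0.61335 = 5103.9 m.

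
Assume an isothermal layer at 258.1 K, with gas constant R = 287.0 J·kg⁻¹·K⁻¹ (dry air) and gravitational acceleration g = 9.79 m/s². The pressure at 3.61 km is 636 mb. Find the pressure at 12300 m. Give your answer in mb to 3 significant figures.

P ≈ 202 mb

Scale height: H = RT/g = 287.0 × 258.1 / 9.79 = 7566.4 m.
Between two levels, P₂ = P₁ exp(−Δz/H) with Δz = z₂ − z₁.
Δz = 12300 − 3610.0 = 8690.0 m; Δz/H = 8690.0/7566.4 = 1.1485.
P₂ = 636 × exp(−1.1485) = 636 × 0.31711 = 201.68 mb.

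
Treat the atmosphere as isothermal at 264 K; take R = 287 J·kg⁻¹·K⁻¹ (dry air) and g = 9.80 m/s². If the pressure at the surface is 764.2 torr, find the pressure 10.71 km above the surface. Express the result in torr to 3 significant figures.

P ≈ 191 torr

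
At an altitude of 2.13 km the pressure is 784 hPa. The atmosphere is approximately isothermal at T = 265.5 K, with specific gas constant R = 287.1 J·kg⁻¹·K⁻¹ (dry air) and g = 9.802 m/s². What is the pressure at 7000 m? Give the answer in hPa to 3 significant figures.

P ≈ 419 hPa

Scale height: H = RT/g = 287.1 × 265.5 / 9.802 = 7776.5 m.
Between two levels, P₂ = P₁ exp(−Δz/H) with Δz = z₂ − z₁.
Δz = 7000.0 − 2130.0 = 4870.0 m; Δz/H = 4870.0/7776.5 = 0.62625.
P₂ = 784 × exp(−0.62625) = 784 × 0.53459 = 419.12 hPa.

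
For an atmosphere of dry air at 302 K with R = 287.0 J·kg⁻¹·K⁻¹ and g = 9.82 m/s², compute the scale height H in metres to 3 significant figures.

H ≈ 8830 m

The scale height of an isothermal atmosphere is H = RT/g.
H = 287.0 × 302 / 9.82 = 86674/9.82 = 8826.3 m.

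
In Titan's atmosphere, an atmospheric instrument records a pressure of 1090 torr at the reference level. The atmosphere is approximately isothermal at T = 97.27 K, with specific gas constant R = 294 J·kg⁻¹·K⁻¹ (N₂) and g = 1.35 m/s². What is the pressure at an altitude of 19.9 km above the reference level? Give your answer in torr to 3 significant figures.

P ≈ 426 torr

Scale height: H = RT/g = 294 × 97.27 / 1.35 = 21183 m.
Barometric formula: P = P₀ exp(−z/H).
z/H = 19900/21183 = 0.93943; exp(−0.93943) = 0.39085.
P = 1090 × 0.39085 = 426.03 torr.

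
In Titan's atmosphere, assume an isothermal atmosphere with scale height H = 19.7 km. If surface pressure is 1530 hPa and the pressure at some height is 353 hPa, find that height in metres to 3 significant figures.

z ≈ 28900 m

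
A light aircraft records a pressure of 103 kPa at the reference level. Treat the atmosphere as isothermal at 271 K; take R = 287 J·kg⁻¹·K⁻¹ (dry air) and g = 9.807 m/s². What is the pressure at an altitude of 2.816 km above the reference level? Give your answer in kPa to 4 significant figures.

P ≈ 72.22 kPa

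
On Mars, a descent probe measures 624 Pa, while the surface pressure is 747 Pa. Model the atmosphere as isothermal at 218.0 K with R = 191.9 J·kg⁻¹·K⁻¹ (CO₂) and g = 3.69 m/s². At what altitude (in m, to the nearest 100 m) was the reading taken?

z ≈ 2000 m

Scale height: H = RT/g = 191.9 × 218.0 / 3.69 = 11337 m.
Invert the barometric formula: z = H ln(P₀/P).
P₀/P = 747/624 = 1.1971; ln(1.1971) = 0.17990.
z = 11337 × 0.17990 = 2039.5 m.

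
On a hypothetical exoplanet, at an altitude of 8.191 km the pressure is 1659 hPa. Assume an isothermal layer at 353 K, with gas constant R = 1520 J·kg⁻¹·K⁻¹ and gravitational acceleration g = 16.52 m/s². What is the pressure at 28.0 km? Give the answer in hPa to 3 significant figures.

P ≈ 902 hPa

Scale height: H = RT/g = 1520 × 353 / 16.52 = 32479 m.
Between two levels, P₂ = P₁ exp(−Δz/H) with Δz = z₂ − z₁.
Δz = 28000 − 8191.0 = 19809 m; Δz/H = 19809/32479 = 0.60990.
P₂ = 1659 × exp(−0.60990) = 1659 × 0.54341 = 901.52 hPa.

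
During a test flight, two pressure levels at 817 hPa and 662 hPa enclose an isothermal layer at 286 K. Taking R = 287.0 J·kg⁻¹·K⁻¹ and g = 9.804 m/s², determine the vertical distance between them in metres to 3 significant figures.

Hypsometric equation: Δz = (R T̄/g) ln(P₁/P₂).
R T̄/g = 287.0 × 286 / 9.804 = 8372.3 m.
ln(817/662) = ln(1.2341) = 0.21034.
Δz = 8372.3 × 0.21034 = 1761.0 m.

Δz ≈ 1760 m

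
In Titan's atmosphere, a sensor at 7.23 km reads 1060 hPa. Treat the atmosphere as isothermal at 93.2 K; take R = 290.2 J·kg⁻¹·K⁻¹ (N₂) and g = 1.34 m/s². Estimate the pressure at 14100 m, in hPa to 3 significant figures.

Scale height: H = RT/g = 290.2 × 93.2 / 1.34 = 20184 m.
Between two levels, P₂ = P₁ exp(−Δz/H) with Δz = z₂ − z₁.
Δz = 14100 − 7230.0 = 6870.0 m; Δz/H = 6870.0/20184 = 0.34037.
P₂ = 1060 × exp(−0.34037) = 1060 × 0.71151 = 754.20 hPa.

P ≈ 754 hPa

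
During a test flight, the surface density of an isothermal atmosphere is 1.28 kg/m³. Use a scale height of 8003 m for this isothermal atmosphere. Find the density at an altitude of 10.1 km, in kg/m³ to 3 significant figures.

In an isothermal atmosphere, density decays like pressure: ρ = ρ₀ exp(−z/H).
z/H = 10100/8003.0 = 1.2620; exp(−1.2620) = 0.28309.
ρ = 1.28 × 0.28309 = 0.36236 kg/m³.

ρ ≈ 0.362 kg/m³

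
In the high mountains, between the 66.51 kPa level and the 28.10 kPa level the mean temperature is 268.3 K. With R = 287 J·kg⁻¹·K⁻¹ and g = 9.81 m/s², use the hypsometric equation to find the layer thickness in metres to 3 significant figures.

Hypsometric equation: Δz = (R T̄/g) ln(P₁/P₂).
R T̄/g = 287 × 268.3 / 9.81 = 7849.3 m.
ln(66.51/28.10) = ln(2.3669) = 0.86158.
Δz = 7849.3 × 0.86158 = 6762.8 m.

Δz ≈ 6760 m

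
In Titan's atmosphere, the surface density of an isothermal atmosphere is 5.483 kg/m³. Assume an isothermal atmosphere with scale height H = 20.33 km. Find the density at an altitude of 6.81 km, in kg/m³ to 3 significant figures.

ρ ≈ 3.92 kg/m³

In an isothermal atmosphere, density decays like pressure: ρ = ρ₀ exp(−z/H).
z/H = 6810.0/20330 = 0.33497; exp(−0.33497) = 0.71536.
ρ = 5.483 × 0.71536 = 3.9223 kg/m³.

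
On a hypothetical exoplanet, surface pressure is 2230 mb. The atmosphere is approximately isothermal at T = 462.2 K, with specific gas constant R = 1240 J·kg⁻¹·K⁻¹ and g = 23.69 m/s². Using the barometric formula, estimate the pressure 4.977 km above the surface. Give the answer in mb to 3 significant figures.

Scale height: H = RT/g = 1240 × 462.2 / 23.69 = 24193 m.
Barometric formula: P = P₀ exp(−z/H).
z/H = 4977.0/24193 = 0.20572; exp(−0.20572) = 0.81406.
P = 2230 × 0.81406 = 1815.4 mb.

P ≈ 1820 mb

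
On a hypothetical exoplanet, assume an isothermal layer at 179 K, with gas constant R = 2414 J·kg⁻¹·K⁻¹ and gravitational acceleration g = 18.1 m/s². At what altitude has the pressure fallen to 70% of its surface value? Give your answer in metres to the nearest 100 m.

Scale height: H = RT/g = 2414 × 179 / 18.1 = 23873 m.
Set P/P₀ = exp(−z/H) = 0.7, so z = −H ln(0.7).
−ln(0.7) = 0.35667; z = 23873 × 0.35667 = 8514.8 m.

z ≈ 8500 m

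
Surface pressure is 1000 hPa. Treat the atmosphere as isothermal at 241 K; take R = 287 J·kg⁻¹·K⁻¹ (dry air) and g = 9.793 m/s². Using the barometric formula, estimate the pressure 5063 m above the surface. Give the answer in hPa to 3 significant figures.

P ≈ 488 hPa

Scale height: H = RT/g = 287 × 241 / 9.793 = 7062.9 m.
Barometric formula: P = P₀ exp(−z/H).
z/H = 5063.0/7062.9 = 0.71684; exp(−0.71684) = 0.48829.
P = 1000 × 0.48829 = 488.29 hPa.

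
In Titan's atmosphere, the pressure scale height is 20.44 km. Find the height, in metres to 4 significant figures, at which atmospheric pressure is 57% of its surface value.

z ≈ 11490 m

Set P/P₀ = exp(−z/H) = 0.57, so z = −H ln(0.57).
−ln(0.57) = 0.56212; z = 20440 × 0.56212 = 11490 m.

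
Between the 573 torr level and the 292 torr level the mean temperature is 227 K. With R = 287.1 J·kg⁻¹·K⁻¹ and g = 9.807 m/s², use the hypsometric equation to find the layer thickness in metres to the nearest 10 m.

Δz ≈ 4480 m

Hypsometric equation: Δz = (R T̄/g) ln(P₁/P₂).
R T̄/g = 287.1 × 227 / 9.807 = 6645.4 m.
ln(573/292) = ln(1.9623) = 0.67412.
Δz = 6645.4 × 0.67412 = 4479.8 m.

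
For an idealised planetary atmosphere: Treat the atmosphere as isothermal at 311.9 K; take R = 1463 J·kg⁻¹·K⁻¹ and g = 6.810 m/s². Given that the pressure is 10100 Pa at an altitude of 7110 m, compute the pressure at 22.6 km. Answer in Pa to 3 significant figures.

P ≈ 8020 Pa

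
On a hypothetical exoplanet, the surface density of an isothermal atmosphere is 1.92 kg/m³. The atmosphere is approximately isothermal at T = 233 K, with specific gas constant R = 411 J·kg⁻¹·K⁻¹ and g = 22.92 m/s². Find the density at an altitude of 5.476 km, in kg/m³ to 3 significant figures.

ρ ≈ 0.518 kg/m³

Scale height: H = RT/g = 411 × 233 / 22.92 = 4178.1 m.
In an isothermal atmosphere, density decays like pressure: ρ = ρ₀ exp(−z/H).
z/H = 5476.0/4178.1 = 1.3106; exp(−1.3106) = 0.26966.
ρ = 1.92 × 0.26966 = 0.51775 kg/m³.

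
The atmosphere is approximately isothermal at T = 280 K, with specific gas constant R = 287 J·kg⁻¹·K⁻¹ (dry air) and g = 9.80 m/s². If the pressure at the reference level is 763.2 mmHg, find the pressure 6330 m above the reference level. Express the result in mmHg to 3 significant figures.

P ≈ 353 mmHg

Scale height: H = RT/g = 287 × 280 / 9.80 = 8200.0 m.
Barometric formula: P = P₀ exp(−z/H).
z/H = 6330.0/8200.0 = 0.77195; exp(−0.77195) = 0.46211.
P = 763.2 × 0.46211 = 352.68 mmHg.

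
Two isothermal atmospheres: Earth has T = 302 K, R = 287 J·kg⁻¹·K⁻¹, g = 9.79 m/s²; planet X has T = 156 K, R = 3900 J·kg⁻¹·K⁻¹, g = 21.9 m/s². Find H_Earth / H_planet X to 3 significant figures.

H_Earth/H_planet X ≈ 0.319

H = RT/g for each body.
H_Earth = 287 × 302 / 9.79 = 8853.3 m.
H_planet X = 3900 × 156 / 21.9 = 27781 m.
H_Earth/H_planet X = 8853.3/27781 = 0.31868.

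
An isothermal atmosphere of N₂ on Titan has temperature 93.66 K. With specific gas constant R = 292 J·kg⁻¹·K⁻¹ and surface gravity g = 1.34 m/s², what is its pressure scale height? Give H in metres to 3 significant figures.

H ≈ 20400 m

The scale height of an isothermal atmosphere is H = RT/g.
H = 292 × 93.66 / 1.34 = 27349/1.34 = 20410 m.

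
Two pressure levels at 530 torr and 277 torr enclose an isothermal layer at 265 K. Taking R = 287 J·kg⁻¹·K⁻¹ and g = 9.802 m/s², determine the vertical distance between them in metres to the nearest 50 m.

Δz ≈ 5050 m

Hypsometric equation: Δz = (R T̄/g) ln(P₁/P₂).
R T̄/g = 287 × 265 / 9.802 = 7759.1 m.
ln(530/277) = ln(1.9134) = 0.64888.
Δz = 7759.1 × 0.64888 = 5034.7 m.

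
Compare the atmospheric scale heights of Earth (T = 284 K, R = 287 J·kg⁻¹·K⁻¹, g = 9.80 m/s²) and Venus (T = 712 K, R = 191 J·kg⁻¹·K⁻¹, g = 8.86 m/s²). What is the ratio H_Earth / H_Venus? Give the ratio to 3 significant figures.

H_Earth/H_Venus ≈ 0.542

H = RT/g for each body.
H_Earth = 287 × 284 / 9.80 = 8317.1 m.
H_Venus = 191 × 712 / 8.86 = 15349 m.
H_Earth/H_Venus = 8317.1/15349 = 0.54187.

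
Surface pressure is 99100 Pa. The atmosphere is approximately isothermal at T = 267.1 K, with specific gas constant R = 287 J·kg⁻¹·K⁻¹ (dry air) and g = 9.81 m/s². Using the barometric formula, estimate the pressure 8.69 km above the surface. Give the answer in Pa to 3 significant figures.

P ≈ 32600 Pa

Scale height: H = RT/g = 287 × 267.1 / 9.81 = 7814.2 m.
Barometric formula: P = P₀ exp(−z/H).
z/H = 8690.0/7814.2 = 1.1121; exp(−1.1121) = 0.32887.
P = 99100 × 0.32887 = 32591 Pa.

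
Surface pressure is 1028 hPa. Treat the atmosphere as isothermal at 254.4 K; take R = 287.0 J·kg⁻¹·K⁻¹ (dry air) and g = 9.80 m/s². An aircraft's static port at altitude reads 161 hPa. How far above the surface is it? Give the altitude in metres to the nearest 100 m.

z ≈ 13800 m

Scale height: H = RT/g = 287.0 × 254.4 / 9.80 = 7450.3 m.
Invert the barometric formula: z = H ln(P₀/P).
P₀/P = 1028/161 = 6.3851; ln(6.3851) = 1.8540.
z = 7450.3 × 1.8540 = 13813 m.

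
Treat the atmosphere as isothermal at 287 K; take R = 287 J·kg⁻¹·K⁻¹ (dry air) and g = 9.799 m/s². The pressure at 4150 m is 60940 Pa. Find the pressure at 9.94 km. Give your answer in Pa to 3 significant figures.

P ≈ 30600 Pa

Scale height: H = RT/g = 287 × 287 / 9.799 = 8405.9 m.
Between two levels, P₂ = P₁ exp(−Δz/H) with Δz = z₂ − z₁.
Δz = 9940.0 − 4150.0 = 5790.0 m; Δz/H = 5790.0/8405.9 = 0.68880.
P₂ = 60940 × exp(−0.68880) = 60940 × 0.50218 = 30603 Pa.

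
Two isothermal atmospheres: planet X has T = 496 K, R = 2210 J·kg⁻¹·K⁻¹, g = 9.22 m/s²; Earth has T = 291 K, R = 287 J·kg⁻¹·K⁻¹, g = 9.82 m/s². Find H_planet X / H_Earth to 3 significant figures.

H_planet X/H_Earth ≈ 14.0

H = RT/g for each body.
H_planet X = 2210 × 496 / 9.22 = 118890 m.
H_Earth = 287 × 291 / 9.82 = 8504.8 m.
H_planet X/H_Earth = 118890/8504.8 = 13.979.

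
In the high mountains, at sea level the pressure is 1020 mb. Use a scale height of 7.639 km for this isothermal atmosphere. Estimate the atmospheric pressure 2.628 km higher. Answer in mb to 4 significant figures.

P ≈ 723.1 mb

Barometric formula: P = P₀ exp(−z/H).
z/H = 2628.0/7639.0 = 0.34402; exp(−0.34402) = 0.70891.
P = 1020 × 0.70891 = 723.09 mb.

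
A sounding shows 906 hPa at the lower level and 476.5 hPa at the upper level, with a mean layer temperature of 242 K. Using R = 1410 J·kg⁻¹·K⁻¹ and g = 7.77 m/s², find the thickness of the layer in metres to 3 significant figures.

Hypsometric equation: Δz = (R T̄/g) ln(P₁/P₂).
R T̄/g = 1410 × 242 / 7.77 = 43915 m.
ln(906/476.5) = ln(1.9014) = 0.64259.
Δz = 43915 × 0.64259 = 28219 m.

Δz ≈ 28200 m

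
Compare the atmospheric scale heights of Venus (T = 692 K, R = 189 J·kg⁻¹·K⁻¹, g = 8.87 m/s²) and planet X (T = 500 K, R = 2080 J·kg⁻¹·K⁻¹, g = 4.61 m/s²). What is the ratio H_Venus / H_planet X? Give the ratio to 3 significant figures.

H = RT/g for each body.
H_Venus = 189 × 692 / 8.87 = 14745 m.
H_planet X = 2080 × 500 / 4.61 = 225600 m.
H_Venus/H_planet X = 14745/225600 = 0.065359.

H_Venus/H_planet X ≈ 0.0654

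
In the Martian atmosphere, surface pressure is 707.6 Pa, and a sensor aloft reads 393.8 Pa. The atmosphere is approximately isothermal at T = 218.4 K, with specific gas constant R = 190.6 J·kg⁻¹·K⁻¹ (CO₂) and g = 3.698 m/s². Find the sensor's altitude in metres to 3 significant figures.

Scale height: H = RT/g = 190.6 × 218.4 / 3.698 = 11257 m.
Invert the barometric formula: z = H ln(P₀/P).
P₀/P = 707.6/393.8 = 1.7969; ln(1.7969) = 0.58606.
z = 11257 × 0.58606 = 6597.3 m.

z ≈ 6600 m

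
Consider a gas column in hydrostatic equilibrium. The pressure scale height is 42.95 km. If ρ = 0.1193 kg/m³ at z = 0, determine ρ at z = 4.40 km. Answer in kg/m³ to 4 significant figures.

ρ ≈ 0.1077 kg/m³

In an isothermal atmosphere, density decays like pressure: ρ = ρ₀ exp(−z/H).
z/H = 4400.0/42950 = 0.10244; exp(−0.10244) = 0.90263.
ρ = 0.1193 × 0.90263 = 0.10768 kg/m³.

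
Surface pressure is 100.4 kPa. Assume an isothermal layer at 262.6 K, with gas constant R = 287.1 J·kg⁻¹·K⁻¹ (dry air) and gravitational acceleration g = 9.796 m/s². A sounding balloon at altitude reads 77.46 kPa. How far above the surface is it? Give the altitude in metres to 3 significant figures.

z ≈ 2000 m

Scale height: H = RT/g = 287.1 × 262.6 / 9.796 = 7696.2 m.
Invert the barometric formula: z = H ln(P₀/P).
P₀/P = 100.4/77.46 = 1.2962; ln(1.2962) = 0.25944.
z = 7696.2 × 0.25944 = 1996.7 m.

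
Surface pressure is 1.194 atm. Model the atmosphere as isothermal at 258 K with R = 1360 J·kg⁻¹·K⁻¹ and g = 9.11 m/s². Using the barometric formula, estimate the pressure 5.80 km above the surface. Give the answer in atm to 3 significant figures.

Scale height: H = RT/g = 1360 × 258 / 9.11 = 38516 m.
Barometric formula: P = P₀ exp(−z/H).
z/H = 5800.0/38516 = 0.15059; exp(−0.15059) = 0.86020.
P = 1.194 × 0.86020 = 1.0271 atm.

P ≈ 1.03 atm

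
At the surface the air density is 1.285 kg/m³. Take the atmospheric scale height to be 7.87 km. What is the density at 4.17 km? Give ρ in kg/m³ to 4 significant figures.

ρ ≈ 0.7565 kg/m³

In an isothermal atmosphere, density decays like pressure: ρ = ρ₀ exp(−z/H).
z/H = 4170.0/7870.0 = 0.52986; exp(−0.52986) = 0.58869.
ρ = 1.285 × 0.58869 = 0.75647 kg/m³.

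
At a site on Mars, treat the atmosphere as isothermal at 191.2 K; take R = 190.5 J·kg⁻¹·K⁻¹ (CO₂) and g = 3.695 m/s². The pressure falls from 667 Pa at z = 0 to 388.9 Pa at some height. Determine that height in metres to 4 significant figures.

z ≈ 5318 m

Scale height: H = RT/g = 190.5 × 191.2 / 3.695 = 9857.5 m.
Invert the barometric formula: z = H ln(P₀/P).
P₀/P = 667/388.9 = 1.7151; ln(1.7151) = 0.53947.
z = 9857.5 × 0.53947 = 5317.8 m.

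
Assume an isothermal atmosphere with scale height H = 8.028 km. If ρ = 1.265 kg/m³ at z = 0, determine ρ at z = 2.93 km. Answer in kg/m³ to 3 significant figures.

In an isothermal atmosphere, density decays like pressure: ρ = ρ₀ exp(−z/H).
z/H = 2930.0/8028.0 = 0.36497; exp(−0.36497) = 0.69422.
ρ = 1.265 × 0.69422 = 0.87819 kg/m³.

ρ ≈ 0.878 kg/m³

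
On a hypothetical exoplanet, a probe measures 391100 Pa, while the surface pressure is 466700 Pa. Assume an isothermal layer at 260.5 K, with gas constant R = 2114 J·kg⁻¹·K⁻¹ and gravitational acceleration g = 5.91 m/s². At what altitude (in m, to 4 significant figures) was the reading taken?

z ≈ 16470 m

Scale height: H = RT/g = 2114 × 260.5 / 5.91 = 93181 m.
Invert the barometric formula: z = H ln(P₀/P).
P₀/P = 466700/391100 = 1.1933; ln(1.1933) = 0.17672.
z = 93181 × 0.17672 = 16467 m.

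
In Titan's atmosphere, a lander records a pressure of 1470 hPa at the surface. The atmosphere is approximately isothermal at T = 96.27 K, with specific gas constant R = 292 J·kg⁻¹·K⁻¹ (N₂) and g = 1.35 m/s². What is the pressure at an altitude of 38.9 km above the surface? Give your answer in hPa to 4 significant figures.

P ≈ 227.0 hPa

Scale height: H = RT/g = 292 × 96.27 / 1.35 = 20823 m.
Barometric formula: P = P₀ exp(−z/H).
z/H = 38900/20823 = 1.8681; exp(−1.8681) = 0.15442.
P = 1470 × 0.15442 = 227.00 hPa.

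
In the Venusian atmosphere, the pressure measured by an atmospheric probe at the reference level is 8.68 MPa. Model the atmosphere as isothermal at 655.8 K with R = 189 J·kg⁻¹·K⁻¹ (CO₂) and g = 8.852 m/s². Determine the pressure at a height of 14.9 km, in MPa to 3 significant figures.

Scale height: H = RT/g = 189 × 655.8 / 8.852 = 14002 m.
Barometric formula: P = P₀ exp(−z/H).
z/H = 14900/14002 = 1.0641; exp(−1.0641) = 0.34504.
P = 8.68 × 0.34504 = 2.9949 MPa.

P ≈ 2.99 MPa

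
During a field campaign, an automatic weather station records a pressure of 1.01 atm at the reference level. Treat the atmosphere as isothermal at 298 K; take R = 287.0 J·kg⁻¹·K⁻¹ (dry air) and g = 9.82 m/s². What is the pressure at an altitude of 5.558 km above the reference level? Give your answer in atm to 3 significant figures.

Scale height: H = RT/g = 287.0 × 298 / 9.82 = 8709.4 m.
Barometric formula: P = P₀ exp(−z/H).
z/H = 5558.0/8709.4 = 0.63816; exp(−0.63816) = 0.52826.
P = 1.01 × 0.52826 = 0.53354 atm.

P ≈ 0.534 atm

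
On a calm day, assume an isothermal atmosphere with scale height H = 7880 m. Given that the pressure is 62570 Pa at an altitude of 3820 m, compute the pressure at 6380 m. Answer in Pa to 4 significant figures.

P ≈ 45210 Pa

Between two levels, P₂ = P₁ exp(−Δz/H) with Δz = z₂ − z₁.
Δz = 6380.0 − 3820.0 = 2560.0 m; Δz/H = 2560.0/7880.0 = 0.32487.
P₂ = 62570 × exp(−0.32487) = 62570 × 0.72262 = 45214 Pa.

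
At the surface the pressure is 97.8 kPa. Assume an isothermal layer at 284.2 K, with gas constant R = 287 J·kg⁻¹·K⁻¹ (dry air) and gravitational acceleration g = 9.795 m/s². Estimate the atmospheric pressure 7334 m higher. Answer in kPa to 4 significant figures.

P ≈ 40.54 kPa

Scale height: H = RT/g = 287 × 284.2 / 9.795 = 8327.2 m.
Barometric formula: P = P₀ exp(−z/H).
z/H = 7334.0/8327.2 = 0.88073; exp(−0.88073) = 0.41448.
P = 97.8 × 0.41448 = 40.536 kPa.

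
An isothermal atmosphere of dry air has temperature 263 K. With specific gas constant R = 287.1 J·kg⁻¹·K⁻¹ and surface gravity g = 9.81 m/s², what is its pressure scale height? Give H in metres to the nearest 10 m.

H ≈ 7700 m

The scale height of an isothermal atmosphere is H = RT/g.
H = 287.1 × 263 / 9.81 = 75507/9.81 = 7696.9 m.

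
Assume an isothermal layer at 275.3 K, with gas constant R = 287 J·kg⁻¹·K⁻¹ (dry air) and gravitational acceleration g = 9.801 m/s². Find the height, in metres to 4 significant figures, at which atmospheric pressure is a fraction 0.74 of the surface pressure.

z ≈ 2427 m

Scale height: H = RT/g = 287 × 275.3 / 9.801 = 8061.5 m.
Set P/P₀ = exp(−z/H) = 0.74, so z = −H ln(0.74).
−ln(0.74) = 0.30111; z = 8061.5 × 0.30111 = 2427.4 m.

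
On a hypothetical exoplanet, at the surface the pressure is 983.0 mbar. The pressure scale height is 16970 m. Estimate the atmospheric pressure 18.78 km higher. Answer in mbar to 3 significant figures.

Barometric formula: P = P₀ exp(−z/H).
z/H = 18780/16970 = 1.1067; exp(−1.1067) = 0.33065.
P = 983.0 × 0.33065 = 325.03 mbar.

P ≈ 325 mbar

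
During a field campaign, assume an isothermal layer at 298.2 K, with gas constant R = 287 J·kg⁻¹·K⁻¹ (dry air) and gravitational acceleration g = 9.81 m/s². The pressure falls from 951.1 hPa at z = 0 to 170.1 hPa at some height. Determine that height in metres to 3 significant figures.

Scale height: H = RT/g = 287 × 298.2 / 9.81 = 8724.1 m.
Invert the barometric formula: z = H ln(P₀/P).
P₀/P = 951.1/170.1 = 5.5914; ln(5.5914) = 1.7212.
z = 8724.1 × 1.7212 = 15016 m.

z ≈ 15000 m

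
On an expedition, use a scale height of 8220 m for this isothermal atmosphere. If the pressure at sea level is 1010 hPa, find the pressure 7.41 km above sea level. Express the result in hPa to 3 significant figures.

Barometric formula: P = P₀ exp(−z/H).
z/H = 7410.0/8220.0 = 0.90146; exp(−0.90146) = 0.40598.
P = 1010 × 0.40598 = 410.04 hPa.

P ≈ 410 hPa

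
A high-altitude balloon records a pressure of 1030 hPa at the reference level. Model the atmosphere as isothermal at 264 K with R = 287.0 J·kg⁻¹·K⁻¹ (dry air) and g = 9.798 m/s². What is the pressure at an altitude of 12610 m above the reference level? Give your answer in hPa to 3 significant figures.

P ≈ 202 hPa

Scale height: H = RT/g = 287.0 × 264 / 9.798 = 7733.0 m.
Barometric formula: P = P₀ exp(−z/H).
z/H = 12610/7733.0 = 1.6307; exp(−1.6307) = 0.19579.
P = 1030 × 0.19579 = 201.66 hPa.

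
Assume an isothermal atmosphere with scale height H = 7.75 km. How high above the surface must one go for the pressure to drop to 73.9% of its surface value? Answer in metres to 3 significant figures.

z ≈ 2340 m

Set P/P₀ = exp(−z/H) = 0.739, so z = −H ln(0.739).
−ln(0.739) = 0.30246; z = 7750.0 × 0.30246 = 2344.1 m.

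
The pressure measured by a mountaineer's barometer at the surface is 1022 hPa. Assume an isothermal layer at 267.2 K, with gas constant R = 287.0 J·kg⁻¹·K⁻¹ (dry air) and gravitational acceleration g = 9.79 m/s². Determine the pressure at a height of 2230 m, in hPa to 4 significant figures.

P ≈ 768.8 hPa

Scale height: H = RT/g = 287.0 × 267.2 / 9.79 = 7833.1 m.
Barometric formula: P = P₀ exp(−z/H).
z/H = 2230.0/7833.1 = 0.28469; exp(−0.28469) = 0.75225.
P = 1022 × 0.75225 = 768.80 hPa.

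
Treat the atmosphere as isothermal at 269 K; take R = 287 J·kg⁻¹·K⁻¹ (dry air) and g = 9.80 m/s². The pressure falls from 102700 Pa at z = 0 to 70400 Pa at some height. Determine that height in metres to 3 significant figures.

z ≈ 2970 m

Scale height: H = RT/g = 287 × 269 / 9.80 = 7877.9 m.
Invert the barometric formula: z = H ln(P₀/P).
P₀/P = 102700/70400 = 1.4588; ln(1.4588) = 0.37761.
z = 7877.9 × 0.37761 = 2974.8 m.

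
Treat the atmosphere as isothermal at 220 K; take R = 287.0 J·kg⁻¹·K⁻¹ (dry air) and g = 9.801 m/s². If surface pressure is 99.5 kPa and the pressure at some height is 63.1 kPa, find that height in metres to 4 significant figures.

Scale height: H = RT/g = 287.0 × 220 / 9.801 = 6442.2 m.
Invert the barometric formula: z = H ln(P₀/P).
P₀/P = 99.5/63.1 = 1.5769; ln(1.5769) = 0.45546.
z = 6442.2 × 0.45546 = 2934.2 m.

z ≈ 2934 m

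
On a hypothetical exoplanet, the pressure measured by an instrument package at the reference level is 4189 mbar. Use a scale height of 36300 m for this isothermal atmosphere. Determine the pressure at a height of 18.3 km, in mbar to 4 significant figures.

P ≈ 2530 mbar

Barometric formula: P = P₀ exp(−z/H).
z/H = 18300/36300 = 0.50413; exp(−0.50413) = 0.60403.
P = 4189 × 0.60403 = 2530.3 mbar.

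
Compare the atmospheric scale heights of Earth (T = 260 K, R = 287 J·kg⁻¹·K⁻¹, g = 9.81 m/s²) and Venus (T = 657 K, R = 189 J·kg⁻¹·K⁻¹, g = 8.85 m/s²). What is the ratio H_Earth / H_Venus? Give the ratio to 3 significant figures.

H_Earth/H_Venus ≈ 0.542

H = RT/g for each body.
H_Earth = 287 × 260 / 9.81 = 7606.5 m.
H_Venus = 189 × 657 / 8.85 = 14031 m.
H_Earth/H_Venus = 7606.5/14031 = 0.54212.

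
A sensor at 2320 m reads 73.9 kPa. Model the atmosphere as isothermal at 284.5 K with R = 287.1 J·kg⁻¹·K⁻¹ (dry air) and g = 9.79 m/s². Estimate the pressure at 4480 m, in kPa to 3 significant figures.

Scale height: H = RT/g = 287.1 × 284.5 / 9.79 = 8343.2 m.
Between two levels, P₂ = P₁ exp(−Δz/H) with Δz = z₂ − z₁.
Δz = 4480.0 − 2320.0 = 2160.0 m; Δz/H = 2160.0/8343.2 = 0.25889.
P₂ = 73.9 × exp(−0.25889) = 73.9 × 0.77191 = 57.044 kPa.

P ≈ 57.0 kPa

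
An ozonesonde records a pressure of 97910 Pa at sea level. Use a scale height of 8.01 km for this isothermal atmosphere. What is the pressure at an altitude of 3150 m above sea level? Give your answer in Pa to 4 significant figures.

Barometric formula: P = P₀ exp(−z/H).
z/H = 3150.0/8010.0 = 0.39326; exp(−0.39326) = 0.67485.
P = 97910 × 0.67485 = 66075 Pa.

P ≈ 66070 Pa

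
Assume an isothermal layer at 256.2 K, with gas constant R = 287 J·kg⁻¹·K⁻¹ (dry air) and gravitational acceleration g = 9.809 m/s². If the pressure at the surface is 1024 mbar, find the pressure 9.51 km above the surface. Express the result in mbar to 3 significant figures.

Scale height: H = RT/g = 287 × 256.2 / 9.809 = 7496.1 m.
Barometric formula: P = P₀ exp(−z/H).
z/H = 9510.0/7496.1 = 1.2687; exp(−1.2687) = 0.28120.
P = 1024 × 0.28120 = 287.95 mbar.

P ≈ 288 mbar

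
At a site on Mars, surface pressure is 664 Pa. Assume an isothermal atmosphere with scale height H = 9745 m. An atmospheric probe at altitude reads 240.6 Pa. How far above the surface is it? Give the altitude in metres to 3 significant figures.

Invert the barometric formula: z = H ln(P₀/P).
P₀/P = 664/240.6 = 2.7598; ln(2.7598) = 1.0152.
z = 9745.0 × 1.0152 = 9893.1 m.

z ≈ 9890 m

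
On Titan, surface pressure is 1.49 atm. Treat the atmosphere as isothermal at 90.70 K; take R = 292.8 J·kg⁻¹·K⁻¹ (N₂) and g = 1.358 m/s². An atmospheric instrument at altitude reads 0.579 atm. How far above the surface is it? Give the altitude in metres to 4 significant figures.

Scale height: H = RT/g = 292.8 × 90.70 / 1.358 = 19556 m.
Invert the barometric formula: z = H ln(P₀/P).
P₀/P = 1.49/0.579 = 2.5734; ln(2.5734) = 0.94523.
z = 19556 × 0.94523 = 18485 m.

z ≈ 18480 m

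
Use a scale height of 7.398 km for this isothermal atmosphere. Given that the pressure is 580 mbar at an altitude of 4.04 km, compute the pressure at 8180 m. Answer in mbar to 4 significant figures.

P ≈ 331.4 mbar

Between two levels, P₂ = P₁ exp(−Δz/H) with Δz = z₂ − z₁.
Δz = 8180.0 − 4040.0 = 4140.0 m; Δz/H = 4140.0/7398.0 = 0.55961.
P₂ = 580 × exp(−0.55961) = 580 × 0.57143 = 331.43 mbar.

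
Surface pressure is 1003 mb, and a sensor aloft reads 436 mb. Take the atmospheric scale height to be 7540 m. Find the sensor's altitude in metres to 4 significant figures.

Invert the barometric formula: z = H ln(P₀/P).
P₀/P = 1003/436 = 2.3005; ln(2.3005) = 0.83313.
z = 7540.0 × 0.83313 = 6281.8 m.

z ≈ 6282 m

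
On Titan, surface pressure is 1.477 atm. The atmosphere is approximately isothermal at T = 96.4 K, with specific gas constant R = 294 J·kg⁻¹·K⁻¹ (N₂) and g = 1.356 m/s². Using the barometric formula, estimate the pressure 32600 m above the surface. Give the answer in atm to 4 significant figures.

P ≈ 0.3105 atm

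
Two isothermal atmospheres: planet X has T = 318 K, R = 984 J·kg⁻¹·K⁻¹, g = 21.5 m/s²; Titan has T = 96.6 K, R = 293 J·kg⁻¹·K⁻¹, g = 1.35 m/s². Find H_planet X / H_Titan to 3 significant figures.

H_planet X/H_Titan ≈ 0.694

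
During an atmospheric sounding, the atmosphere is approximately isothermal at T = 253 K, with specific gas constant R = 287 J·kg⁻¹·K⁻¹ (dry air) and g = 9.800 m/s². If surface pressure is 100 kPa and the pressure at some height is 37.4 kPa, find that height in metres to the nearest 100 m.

z ≈ 7300 m

Scale height: H = RT/g = 287 × 253 / 9.800 = 7409.3 m.
Invert the barometric formula: z = H ln(P₀/P).
P₀/P = 100/37.4 = 2.6738; ln(2.6738) = 0.98350.
z = 7409.3 × 0.98350 = 7287.0 m.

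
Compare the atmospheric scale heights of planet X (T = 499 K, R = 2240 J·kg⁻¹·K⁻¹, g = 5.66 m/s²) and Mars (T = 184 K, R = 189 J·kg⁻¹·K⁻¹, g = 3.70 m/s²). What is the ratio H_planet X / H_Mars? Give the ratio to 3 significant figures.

H_planet X/H_Mars ≈ 21.0

H = RT/g for each body.
H_planet X = 2240 × 499 / 5.66 = 197480 m.
H_Mars = 189 × 184 / 3.70 = 9398.9 m.
H_planet X/H_Mars = 197480/9398.9 = 21.011.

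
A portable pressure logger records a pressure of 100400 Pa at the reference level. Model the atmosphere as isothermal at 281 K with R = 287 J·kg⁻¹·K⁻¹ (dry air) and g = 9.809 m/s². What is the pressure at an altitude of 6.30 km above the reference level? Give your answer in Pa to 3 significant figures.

Scale height: H = RT/g = 287 × 281 / 9.809 = 8221.7 m.
Barometric formula: P = P₀ exp(−z/H).
z/H = 6300.0/8221.7 = 0.76626; exp(−0.76626) = 0.46475.
P = 100400 × 0.46475 = 46661 Pa.

P ≈ 46700 Pa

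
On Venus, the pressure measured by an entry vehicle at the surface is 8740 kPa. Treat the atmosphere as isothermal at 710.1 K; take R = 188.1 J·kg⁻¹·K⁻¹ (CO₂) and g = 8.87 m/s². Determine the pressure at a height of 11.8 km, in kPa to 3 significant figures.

Scale height: H = RT/g = 188.1 × 710.1 / 8.87 = 15059 m.
Barometric formula: P = P₀ exp(−z/H).
z/H = 11800/15059 = 0.78358; exp(−0.78358) = 0.45677.
P = 8740 × 0.45677 = 3992.2 kPa.

P ≈ 3990 kPa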